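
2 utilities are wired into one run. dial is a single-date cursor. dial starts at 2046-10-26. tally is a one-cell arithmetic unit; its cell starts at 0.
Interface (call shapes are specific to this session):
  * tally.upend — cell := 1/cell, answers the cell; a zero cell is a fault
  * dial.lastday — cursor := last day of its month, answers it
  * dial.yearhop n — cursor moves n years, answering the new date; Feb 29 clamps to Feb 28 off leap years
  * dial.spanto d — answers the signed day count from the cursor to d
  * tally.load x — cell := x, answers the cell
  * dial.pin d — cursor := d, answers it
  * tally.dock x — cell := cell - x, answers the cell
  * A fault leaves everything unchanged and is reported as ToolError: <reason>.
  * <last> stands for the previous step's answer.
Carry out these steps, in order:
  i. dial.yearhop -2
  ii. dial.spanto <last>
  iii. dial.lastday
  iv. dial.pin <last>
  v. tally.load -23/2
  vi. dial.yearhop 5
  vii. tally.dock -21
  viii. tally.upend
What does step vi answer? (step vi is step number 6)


Answer: 2049-10-31

Derivation:
Next I call yearhop passing n=-2: 2044-10-26.
I try spanto passing d=<last>, and see 0.
I use lastday(), and see 2044-10-31.
I use pin passing d=<last>, and observe 2044-10-31.
Now I run load passing x=-23/2, — result: -23/2.
Calling yearhop passing n=5, and see 2049-10-31.
Next I call dock passing x=-21, yielding 19/2.
I run upend, — result: 2/19.


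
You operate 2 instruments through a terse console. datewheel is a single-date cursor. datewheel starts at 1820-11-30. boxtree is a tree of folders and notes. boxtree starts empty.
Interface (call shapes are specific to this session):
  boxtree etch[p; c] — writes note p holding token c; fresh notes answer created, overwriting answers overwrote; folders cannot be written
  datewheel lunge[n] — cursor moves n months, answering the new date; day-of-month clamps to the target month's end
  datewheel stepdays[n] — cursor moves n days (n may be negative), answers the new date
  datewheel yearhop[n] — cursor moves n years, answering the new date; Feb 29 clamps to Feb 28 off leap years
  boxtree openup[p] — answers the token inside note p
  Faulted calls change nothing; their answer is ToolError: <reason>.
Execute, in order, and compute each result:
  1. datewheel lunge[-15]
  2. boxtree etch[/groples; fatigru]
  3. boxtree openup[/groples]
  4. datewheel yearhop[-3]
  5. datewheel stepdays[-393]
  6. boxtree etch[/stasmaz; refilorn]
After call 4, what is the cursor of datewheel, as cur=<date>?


I call datewheel lunge(n→-15), and observe 1819-08-30.
I use boxtree etch(p→/groples, c→fatigru), and observe created.
I run boxtree openup(p→/groples), and get fatigru.
I invoke datewheel yearhop(n→-3), yielding 1816-08-30.
Next I call datewheel stepdays(n→-393): 1815-08-03.
Invoking boxtree etch(p→/stasmaz, c→refilorn), giving created.

Answer: cur=1816-08-30


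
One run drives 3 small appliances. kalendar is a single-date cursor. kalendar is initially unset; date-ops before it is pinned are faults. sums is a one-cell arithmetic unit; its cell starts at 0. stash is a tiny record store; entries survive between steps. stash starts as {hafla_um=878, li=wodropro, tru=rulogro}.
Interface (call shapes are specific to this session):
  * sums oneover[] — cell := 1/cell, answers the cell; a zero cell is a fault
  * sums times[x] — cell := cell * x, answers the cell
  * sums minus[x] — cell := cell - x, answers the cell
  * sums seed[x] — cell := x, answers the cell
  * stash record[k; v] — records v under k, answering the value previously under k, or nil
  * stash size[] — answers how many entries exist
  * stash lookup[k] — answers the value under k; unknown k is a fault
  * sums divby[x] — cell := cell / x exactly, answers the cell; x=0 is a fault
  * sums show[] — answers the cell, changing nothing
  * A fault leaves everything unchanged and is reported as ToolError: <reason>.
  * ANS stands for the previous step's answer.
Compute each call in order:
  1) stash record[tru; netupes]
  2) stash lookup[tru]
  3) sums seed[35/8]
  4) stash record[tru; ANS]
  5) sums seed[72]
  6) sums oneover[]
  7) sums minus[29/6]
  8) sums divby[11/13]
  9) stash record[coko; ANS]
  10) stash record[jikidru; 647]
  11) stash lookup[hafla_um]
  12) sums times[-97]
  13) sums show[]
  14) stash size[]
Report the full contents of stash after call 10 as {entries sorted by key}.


> stash record k=tru v=netupes
= rulogro
> stash lookup k=tru
= netupes
> sums seed x=35/8
= 35/8
> stash record k=tru v=ANS
= netupes
> sums seed x=72
= 72
> sums oneover
= 1/72
> sums minus x=29/6
= -347/72
> sums divby x=11/13
= -4511/792
> stash record k=coko v=ANS
= nil
> stash record k=jikidru v=647
= nil
> stash lookup k=hafla_um
= 878
> sums times x=-97
= 437567/792
> sums show
= 437567/792
> stash size
= 5

Answer: {coko=-4511/792, hafla_um=878, jikidru=647, li=wodropro, tru=35/8}


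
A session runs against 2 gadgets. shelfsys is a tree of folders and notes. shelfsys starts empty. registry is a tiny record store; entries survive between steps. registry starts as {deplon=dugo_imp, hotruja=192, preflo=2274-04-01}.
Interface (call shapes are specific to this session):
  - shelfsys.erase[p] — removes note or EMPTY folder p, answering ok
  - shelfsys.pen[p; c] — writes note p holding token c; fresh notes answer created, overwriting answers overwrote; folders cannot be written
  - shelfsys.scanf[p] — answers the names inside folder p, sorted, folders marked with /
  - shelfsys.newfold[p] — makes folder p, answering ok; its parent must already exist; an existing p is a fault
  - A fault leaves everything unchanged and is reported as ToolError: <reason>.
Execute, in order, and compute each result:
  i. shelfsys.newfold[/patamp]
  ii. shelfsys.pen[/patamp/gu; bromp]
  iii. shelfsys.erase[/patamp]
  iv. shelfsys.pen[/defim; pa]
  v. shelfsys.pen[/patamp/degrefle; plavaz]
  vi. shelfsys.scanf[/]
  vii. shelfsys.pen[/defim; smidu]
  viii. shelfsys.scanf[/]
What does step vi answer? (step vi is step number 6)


Answer: [defim, patamp/]

Derivation:
Invoking shelfsys.newfold passing p→/patamp: ok.
I try shelfsys.pen passing p→/patamp/gu, c→bromp, yielding created.
I use shelfsys.erase passing p→/patamp, giving ToolError: not empty.
Using shelfsys.pen passing p→/defim, c→pa: created.
I try shelfsys.pen passing p→/patamp/degrefle, c→plavaz, and observe created.
Now I run shelfsys.scanf passing p→/, which returns [defim, patamp/].
I invoke shelfsys.pen passing p→/defim, c→smidu, and observe overwrote.
I run shelfsys.scanf passing p→/: [defim, patamp/].


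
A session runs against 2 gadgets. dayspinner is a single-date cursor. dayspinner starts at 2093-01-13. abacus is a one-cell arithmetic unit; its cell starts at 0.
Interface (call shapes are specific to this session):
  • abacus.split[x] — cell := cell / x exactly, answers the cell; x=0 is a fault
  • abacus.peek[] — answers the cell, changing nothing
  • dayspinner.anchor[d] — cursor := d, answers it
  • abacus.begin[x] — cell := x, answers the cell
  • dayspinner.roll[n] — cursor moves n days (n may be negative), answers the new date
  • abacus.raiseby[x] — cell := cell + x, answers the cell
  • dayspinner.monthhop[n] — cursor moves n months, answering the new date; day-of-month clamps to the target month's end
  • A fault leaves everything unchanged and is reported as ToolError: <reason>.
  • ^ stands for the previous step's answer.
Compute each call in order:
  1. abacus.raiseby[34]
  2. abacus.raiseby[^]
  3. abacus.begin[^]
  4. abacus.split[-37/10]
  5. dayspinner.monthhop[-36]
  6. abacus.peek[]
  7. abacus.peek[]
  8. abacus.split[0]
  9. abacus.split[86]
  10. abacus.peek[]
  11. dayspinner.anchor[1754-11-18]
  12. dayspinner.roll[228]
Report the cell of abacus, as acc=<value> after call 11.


-> abacus.raiseby(x=34)
<- 34
-> abacus.raiseby(x=^)
<- 68
-> abacus.begin(x=^)
<- 68
-> abacus.split(x=-37/10)
<- -680/37
-> dayspinner.monthhop(n=-36)
<- 2090-01-13
-> abacus.peek()
<- -680/37
-> abacus.peek()
<- -680/37
-> abacus.split(x=0)
<- ToolError: division by zero
-> abacus.split(x=86)
<- -340/1591
-> abacus.peek()
<- -340/1591
-> dayspinner.anchor(d=1754-11-18)
<- 1754-11-18
-> dayspinner.roll(n=228)
<- 1755-07-04

Answer: acc=-340/1591


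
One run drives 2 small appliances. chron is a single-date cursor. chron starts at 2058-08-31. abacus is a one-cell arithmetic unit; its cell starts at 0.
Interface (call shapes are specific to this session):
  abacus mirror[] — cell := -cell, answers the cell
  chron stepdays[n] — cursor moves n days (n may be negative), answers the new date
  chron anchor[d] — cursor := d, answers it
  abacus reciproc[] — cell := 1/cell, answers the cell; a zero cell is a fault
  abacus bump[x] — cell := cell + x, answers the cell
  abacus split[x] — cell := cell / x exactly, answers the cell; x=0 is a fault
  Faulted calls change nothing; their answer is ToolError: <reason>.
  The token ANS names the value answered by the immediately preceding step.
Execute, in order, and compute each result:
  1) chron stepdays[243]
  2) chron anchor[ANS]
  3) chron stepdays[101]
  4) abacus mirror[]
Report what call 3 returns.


>> chron stepdays(n=243)
<< 2059-05-01
>> chron anchor(d=ANS)
<< 2059-05-01
>> chron stepdays(n=101)
<< 2059-08-10
>> abacus mirror()
<< 0

Answer: 2059-08-10


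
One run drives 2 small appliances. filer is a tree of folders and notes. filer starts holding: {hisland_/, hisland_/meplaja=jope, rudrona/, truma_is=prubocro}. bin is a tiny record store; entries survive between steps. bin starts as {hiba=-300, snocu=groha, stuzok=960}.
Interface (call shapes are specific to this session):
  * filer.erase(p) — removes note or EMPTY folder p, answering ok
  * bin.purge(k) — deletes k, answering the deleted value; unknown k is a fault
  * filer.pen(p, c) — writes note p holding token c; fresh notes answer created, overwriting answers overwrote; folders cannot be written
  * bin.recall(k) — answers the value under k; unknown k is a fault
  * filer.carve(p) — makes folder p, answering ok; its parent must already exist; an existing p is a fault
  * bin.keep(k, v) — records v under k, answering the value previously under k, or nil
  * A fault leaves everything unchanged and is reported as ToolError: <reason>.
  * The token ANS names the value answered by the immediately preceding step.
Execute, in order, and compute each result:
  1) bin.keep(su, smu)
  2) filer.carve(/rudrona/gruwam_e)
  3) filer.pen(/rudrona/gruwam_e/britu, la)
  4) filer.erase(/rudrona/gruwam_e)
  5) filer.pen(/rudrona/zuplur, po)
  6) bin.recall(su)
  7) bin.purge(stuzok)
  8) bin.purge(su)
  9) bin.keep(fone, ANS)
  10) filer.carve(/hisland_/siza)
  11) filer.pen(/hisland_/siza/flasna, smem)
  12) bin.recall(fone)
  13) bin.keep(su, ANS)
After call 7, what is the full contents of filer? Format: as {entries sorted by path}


Answer: {hisland_/, hisland_/meplaja=jope, rudrona/, rudrona/gruwam_e/, rudrona/gruwam_e/britu=la, rudrona/zuplur=po, truma_is=prubocro}

Derivation:
I call bin.keep on k→su, v→smu, yielding nil.
I run filer.carve on p→/rudrona/gruwam_e: ok.
I try filer.pen on p→/rudrona/gruwam_e/britu, c→la, which returns created.
Next I call filer.erase on p→/rudrona/gruwam_e, — result: ToolError: not empty.
I run filer.pen on p→/rudrona/zuplur, c→po, giving created.
Calling bin.recall on k→su, and see smu.
I call bin.purge on k→stuzok, and see 960.
Using bin.purge on k→su, and observe smu.
Calling bin.keep on k→fone, v→ANS, which returns nil.
Now I run filer.carve on p→/hisland_/siza, yielding ok.
I invoke filer.pen on p→/hisland_/siza/flasna, c→smem, yielding created.
Using bin.recall on k→fone, and see smu.
I try bin.keep on k→su, v→ANS, giving nil.


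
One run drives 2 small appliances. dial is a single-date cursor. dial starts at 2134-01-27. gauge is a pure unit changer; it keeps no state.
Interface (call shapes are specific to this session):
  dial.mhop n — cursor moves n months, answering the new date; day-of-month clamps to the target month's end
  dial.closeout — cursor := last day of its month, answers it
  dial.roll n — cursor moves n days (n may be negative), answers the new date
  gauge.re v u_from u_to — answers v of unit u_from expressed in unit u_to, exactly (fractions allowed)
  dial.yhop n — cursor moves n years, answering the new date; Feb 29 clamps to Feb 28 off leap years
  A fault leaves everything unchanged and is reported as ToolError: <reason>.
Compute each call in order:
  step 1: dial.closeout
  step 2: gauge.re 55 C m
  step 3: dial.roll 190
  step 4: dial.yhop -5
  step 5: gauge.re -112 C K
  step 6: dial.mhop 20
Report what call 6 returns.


Answer: 2131-04-09

Derivation:
[in] closeout
  2134-01-31
[in] re v→55 u_from→C u_to→m
  ToolError: incompatible units
[in] roll n→190
  2134-08-09
[in] yhop n→-5
  2129-08-09
[in] re v→-112 u_from→C u_to→K
  3223/20
[in] mhop n→20
  2131-04-09


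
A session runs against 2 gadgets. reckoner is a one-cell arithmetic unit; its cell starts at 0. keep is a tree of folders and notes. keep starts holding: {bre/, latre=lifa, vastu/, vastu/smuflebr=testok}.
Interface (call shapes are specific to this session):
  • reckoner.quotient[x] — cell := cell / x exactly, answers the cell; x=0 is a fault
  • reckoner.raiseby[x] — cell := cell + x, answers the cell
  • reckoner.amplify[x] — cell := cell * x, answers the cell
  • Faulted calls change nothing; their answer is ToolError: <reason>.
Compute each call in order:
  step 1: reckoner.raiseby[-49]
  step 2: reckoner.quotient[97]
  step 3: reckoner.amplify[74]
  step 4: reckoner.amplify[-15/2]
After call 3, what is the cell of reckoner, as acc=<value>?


Answer: acc=-3626/97

Derivation:
I use reckoner.raiseby using -49, and get -49.
I invoke reckoner.quotient using 97, which returns -49/97.
Invoking reckoner.amplify using 74, and get -3626/97.
I use reckoner.amplify using -15/2, which returns 27195/97.


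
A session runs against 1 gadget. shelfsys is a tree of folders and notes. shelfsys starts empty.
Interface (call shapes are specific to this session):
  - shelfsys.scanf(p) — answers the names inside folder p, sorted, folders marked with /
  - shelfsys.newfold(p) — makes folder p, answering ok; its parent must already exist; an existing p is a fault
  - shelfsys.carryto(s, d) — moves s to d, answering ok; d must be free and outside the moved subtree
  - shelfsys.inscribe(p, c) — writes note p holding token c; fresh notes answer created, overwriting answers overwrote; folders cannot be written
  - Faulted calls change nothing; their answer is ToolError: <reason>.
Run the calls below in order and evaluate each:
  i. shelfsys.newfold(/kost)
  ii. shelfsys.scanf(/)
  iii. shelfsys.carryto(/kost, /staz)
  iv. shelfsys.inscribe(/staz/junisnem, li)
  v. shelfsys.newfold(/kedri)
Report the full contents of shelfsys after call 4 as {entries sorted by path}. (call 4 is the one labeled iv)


$ shelfsys.newfold p: /kost
= ok
$ shelfsys.scanf p: /
= [kost/]
$ shelfsys.carryto s: /kost d: /staz
= ok
$ shelfsys.inscribe p: /staz/junisnem c: li
= created
$ shelfsys.newfold p: /kedri
= ok

Answer: {staz/, staz/junisnem=li}


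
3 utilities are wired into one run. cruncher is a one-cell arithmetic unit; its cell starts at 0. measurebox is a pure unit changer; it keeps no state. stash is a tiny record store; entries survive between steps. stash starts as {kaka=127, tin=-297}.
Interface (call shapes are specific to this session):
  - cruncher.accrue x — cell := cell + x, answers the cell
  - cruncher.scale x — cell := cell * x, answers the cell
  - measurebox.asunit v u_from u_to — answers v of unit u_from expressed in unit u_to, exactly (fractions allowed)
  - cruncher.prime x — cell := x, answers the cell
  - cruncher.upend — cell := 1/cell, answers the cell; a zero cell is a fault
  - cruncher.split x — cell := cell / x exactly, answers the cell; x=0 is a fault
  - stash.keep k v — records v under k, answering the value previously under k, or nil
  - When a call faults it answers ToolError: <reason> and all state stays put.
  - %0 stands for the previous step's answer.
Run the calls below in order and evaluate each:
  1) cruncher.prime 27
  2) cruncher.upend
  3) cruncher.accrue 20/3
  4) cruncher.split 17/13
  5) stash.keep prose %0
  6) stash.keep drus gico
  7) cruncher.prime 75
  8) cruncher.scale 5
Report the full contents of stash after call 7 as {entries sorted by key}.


Answer: {drus=gico, kaka=127, prose=2353/459, tin=-297}

Derivation:
==> cruncher.prime(x=27)
<== 27
==> cruncher.upend()
<== 1/27
==> cruncher.accrue(x=20/3)
<== 181/27
==> cruncher.split(x=17/13)
<== 2353/459
==> stash.keep(k=prose, v=%0)
<== nil
==> stash.keep(k=drus, v=gico)
<== nil
==> cruncher.prime(x=75)
<== 75
==> cruncher.scale(x=5)
<== 375


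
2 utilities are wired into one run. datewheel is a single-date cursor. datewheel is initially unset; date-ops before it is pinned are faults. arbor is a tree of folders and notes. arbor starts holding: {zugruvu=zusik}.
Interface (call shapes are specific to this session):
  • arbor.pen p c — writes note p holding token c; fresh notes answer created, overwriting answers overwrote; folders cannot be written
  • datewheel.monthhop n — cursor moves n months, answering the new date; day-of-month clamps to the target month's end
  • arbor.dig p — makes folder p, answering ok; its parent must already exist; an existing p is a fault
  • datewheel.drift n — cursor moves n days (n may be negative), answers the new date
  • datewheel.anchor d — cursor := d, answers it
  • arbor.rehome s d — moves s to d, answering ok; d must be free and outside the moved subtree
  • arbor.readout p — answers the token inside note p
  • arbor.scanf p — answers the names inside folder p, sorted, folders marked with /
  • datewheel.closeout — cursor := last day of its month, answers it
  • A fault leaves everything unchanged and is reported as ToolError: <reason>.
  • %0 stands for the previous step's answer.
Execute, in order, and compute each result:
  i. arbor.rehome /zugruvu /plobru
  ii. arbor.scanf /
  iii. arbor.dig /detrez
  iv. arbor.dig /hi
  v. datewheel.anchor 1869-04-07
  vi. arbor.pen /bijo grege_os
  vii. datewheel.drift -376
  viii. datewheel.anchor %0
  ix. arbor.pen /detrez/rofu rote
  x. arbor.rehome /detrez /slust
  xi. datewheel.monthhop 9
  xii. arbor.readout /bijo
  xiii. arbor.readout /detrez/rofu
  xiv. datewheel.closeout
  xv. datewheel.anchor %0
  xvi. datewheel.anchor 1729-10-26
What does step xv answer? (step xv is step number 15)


Answer: 1868-12-31

Derivation:
Then arbor.rehome with /zugruvu, /plobru, and get ok.
Then arbor.scanf with /: [plobru].
Now I run arbor.dig with /detrez, giving ok.
Using arbor.dig with /hi, — result: ok.
Calling datewheel.anchor with 1869-04-07, giving 1869-04-07.
I try arbor.pen with /bijo, grege_os, and get created.
Calling datewheel.drift with -376, which returns 1868-03-27.
Next I call datewheel.anchor with %0, giving 1868-03-27.
I try arbor.pen with /detrez/rofu, rote, yielding created.
Calling arbor.rehome with /detrez, /slust, which returns ok.
Using datewheel.monthhop with 9: 1868-12-27.
Using arbor.readout with /bijo, yielding grege_os.
Using arbor.readout with /detrez/rofu: ToolError: not found.
Then datewheel.closeout, and see 1868-12-31.
Using datewheel.anchor with %0, giving 1868-12-31.
I invoke datewheel.anchor with 1729-10-26, giving 1729-10-26.


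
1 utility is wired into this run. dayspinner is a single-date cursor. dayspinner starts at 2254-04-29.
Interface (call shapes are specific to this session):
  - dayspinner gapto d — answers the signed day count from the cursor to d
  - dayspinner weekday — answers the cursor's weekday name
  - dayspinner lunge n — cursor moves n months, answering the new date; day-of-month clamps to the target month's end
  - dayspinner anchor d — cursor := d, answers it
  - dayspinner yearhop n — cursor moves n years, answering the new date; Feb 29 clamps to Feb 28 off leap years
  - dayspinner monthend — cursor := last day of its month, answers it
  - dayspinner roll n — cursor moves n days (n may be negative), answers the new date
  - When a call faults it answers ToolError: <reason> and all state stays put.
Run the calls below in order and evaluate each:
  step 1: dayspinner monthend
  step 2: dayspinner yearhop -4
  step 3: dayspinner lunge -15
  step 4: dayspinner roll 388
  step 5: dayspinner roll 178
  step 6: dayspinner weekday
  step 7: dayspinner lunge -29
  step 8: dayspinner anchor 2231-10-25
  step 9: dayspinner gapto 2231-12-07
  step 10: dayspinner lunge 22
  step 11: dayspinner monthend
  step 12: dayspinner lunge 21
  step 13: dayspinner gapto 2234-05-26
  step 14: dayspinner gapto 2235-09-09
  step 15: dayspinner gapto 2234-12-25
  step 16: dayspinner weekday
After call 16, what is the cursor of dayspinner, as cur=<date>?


Answer: cur=2235-05-31

Derivation:
I try dayspinner monthend(), which returns 2254-04-30.
I use dayspinner yearhop passing n: -4, — result: 2250-04-30.
I invoke dayspinner lunge passing n: -15, yielding 2249-01-30.
Using dayspinner roll passing n: 388, yielding 2250-02-22.
Next I call dayspinner roll passing n: 178: 2250-08-19.
I run dayspinner weekday, — result: Monday.
I invoke dayspinner lunge passing n: -29, which returns 2248-03-19.
I try dayspinner anchor passing d: 2231-10-25, which returns 2231-10-25.
Then dayspinner gapto passing d: 2231-12-07, and observe 43.
Invoking dayspinner lunge passing n: 22, which returns 2233-08-25.
Now I run dayspinner monthend(): 2233-08-31.
I use dayspinner lunge passing n: 21, which returns 2235-05-31.
I try dayspinner gapto passing d: 2234-05-26, → -370.
Then dayspinner gapto passing d: 2235-09-09, yielding 101.
Then dayspinner gapto passing d: 2234-12-25, and get -157.
Next I call dayspinner weekday(), which returns Sunday.


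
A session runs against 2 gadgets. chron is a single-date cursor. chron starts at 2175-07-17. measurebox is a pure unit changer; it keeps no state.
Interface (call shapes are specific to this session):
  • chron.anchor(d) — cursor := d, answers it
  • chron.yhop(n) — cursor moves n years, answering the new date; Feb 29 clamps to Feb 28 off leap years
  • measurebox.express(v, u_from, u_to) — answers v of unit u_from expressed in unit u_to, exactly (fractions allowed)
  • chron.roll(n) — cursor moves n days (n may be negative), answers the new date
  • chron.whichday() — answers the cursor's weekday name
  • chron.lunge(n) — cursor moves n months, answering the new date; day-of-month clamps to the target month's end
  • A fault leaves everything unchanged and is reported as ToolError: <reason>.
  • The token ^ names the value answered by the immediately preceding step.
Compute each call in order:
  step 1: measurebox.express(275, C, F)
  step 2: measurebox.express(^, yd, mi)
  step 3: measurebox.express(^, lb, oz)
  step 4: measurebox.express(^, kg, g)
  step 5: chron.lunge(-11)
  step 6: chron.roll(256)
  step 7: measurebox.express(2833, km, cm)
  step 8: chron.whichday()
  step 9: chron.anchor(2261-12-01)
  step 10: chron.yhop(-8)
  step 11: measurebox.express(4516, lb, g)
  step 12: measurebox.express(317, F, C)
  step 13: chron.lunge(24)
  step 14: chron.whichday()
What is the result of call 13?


Using express with v='275', u_from='C', u_to='F', and get 527.
Next I call express with v='^', u_from='yd', u_to='mi', — result: 527/1760.
I run express with v='^', u_from='lb', u_to='oz', which returns 527/110.
Next I call express with v='^', u_from='kg', u_to='g', which returns 52700/11.
I run lunge with n='-11', and observe 2174-08-17.
Then roll with n='256', → 2175-04-30.
Invoking express with v='2833', u_from='km', u_to='cm', — result: 283300000.
I invoke whichday(), — result: Sunday.
I invoke anchor with d='2261-12-01', and get 2261-12-01.
I run yhop with n='-8', — result: 2253-12-01.
I run express with v='4516', u_from='lb', u_to='g': 51210578573/25000.
I invoke express with v='317', u_from='F', u_to='C': 475/3.
Now I run lunge with n='24', which returns 2255-12-01.
Using whichday, giving Saturday.

Answer: 2255-12-01


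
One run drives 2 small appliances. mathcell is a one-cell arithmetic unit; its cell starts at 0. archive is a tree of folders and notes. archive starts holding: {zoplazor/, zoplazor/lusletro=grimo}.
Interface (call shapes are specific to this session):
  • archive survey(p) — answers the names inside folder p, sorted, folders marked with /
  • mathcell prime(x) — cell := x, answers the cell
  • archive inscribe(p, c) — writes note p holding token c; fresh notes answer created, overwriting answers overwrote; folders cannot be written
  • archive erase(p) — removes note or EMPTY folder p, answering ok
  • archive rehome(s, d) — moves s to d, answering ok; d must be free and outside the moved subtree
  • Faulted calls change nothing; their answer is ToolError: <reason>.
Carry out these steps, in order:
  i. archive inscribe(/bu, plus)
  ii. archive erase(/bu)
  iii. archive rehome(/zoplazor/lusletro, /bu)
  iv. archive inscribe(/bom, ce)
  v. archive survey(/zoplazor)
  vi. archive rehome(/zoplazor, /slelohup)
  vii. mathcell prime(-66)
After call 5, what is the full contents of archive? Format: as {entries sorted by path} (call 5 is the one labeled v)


# archive inscribe(p=/bu, c=plus) == created
# archive erase(p=/bu) == ok
# archive rehome(s=/zoplazor/lusletro, d=/bu) == ok
# archive inscribe(p=/bom, c=ce) == created
# archive survey(p=/zoplazor) == []
# archive rehome(s=/zoplazor, d=/slelohup) == ok
# mathcell prime(x=-66) == -66

Answer: {bom=ce, bu=grimo, zoplazor/}


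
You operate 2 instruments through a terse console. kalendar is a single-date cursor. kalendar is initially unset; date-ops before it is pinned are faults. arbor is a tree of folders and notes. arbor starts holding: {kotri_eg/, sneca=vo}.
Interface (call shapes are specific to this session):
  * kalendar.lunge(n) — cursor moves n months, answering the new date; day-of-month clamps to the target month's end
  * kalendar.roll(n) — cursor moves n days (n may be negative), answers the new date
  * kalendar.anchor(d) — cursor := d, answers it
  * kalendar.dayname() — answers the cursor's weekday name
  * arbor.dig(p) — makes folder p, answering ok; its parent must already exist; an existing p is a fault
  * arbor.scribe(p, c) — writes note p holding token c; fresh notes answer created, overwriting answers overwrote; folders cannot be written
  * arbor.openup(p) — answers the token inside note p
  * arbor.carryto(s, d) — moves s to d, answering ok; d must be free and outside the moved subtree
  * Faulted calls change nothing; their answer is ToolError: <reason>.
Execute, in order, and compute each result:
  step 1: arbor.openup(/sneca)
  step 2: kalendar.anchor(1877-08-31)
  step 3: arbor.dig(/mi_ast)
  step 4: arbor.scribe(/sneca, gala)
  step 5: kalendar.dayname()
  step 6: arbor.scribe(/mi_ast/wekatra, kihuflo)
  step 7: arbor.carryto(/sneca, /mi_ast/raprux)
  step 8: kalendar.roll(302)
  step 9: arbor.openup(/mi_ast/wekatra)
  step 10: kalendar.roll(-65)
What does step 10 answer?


Answer: 1878-04-25

Derivation:
-> arbor.openup(p=/sneca)
<- vo
-> kalendar.anchor(d=1877-08-31)
<- 1877-08-31
-> arbor.dig(p=/mi_ast)
<- ok
-> arbor.scribe(p=/sneca, c=gala)
<- overwrote
-> kalendar.dayname()
<- Friday
-> arbor.scribe(p=/mi_ast/wekatra, c=kihuflo)
<- created
-> arbor.carryto(s=/sneca, d=/mi_ast/raprux)
<- ok
-> kalendar.roll(n=302)
<- 1878-06-29
-> arbor.openup(p=/mi_ast/wekatra)
<- kihuflo
-> kalendar.roll(n=-65)
<- 1878-04-25


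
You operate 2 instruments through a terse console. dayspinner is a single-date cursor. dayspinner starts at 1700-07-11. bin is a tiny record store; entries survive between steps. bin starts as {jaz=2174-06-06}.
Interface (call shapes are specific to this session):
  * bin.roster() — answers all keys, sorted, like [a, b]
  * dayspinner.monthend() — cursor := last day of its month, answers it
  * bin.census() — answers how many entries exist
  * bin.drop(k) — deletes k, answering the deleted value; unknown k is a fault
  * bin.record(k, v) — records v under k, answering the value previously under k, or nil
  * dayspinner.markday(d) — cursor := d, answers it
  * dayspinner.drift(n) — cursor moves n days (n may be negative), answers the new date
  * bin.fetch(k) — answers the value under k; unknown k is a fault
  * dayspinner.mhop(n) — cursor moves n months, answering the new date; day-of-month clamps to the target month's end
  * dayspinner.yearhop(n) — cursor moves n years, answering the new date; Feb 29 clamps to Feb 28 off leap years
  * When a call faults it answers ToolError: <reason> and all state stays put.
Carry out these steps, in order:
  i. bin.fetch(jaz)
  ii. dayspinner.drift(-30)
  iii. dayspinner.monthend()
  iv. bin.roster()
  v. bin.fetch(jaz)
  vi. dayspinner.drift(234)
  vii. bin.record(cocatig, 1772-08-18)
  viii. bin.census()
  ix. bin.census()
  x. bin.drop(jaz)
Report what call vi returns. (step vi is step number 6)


$ fetch k=jaz
= 2174-06-06
$ drift n=-30
= 1700-06-11
$ monthend
= 1700-06-30
$ roster
= [jaz]
$ fetch k=jaz
= 2174-06-06
$ drift n=234
= 1701-02-19
$ record k=cocatig v=1772-08-18
= nil
$ census
= 2
$ census
= 2
$ drop k=jaz
= 2174-06-06

Answer: 1701-02-19


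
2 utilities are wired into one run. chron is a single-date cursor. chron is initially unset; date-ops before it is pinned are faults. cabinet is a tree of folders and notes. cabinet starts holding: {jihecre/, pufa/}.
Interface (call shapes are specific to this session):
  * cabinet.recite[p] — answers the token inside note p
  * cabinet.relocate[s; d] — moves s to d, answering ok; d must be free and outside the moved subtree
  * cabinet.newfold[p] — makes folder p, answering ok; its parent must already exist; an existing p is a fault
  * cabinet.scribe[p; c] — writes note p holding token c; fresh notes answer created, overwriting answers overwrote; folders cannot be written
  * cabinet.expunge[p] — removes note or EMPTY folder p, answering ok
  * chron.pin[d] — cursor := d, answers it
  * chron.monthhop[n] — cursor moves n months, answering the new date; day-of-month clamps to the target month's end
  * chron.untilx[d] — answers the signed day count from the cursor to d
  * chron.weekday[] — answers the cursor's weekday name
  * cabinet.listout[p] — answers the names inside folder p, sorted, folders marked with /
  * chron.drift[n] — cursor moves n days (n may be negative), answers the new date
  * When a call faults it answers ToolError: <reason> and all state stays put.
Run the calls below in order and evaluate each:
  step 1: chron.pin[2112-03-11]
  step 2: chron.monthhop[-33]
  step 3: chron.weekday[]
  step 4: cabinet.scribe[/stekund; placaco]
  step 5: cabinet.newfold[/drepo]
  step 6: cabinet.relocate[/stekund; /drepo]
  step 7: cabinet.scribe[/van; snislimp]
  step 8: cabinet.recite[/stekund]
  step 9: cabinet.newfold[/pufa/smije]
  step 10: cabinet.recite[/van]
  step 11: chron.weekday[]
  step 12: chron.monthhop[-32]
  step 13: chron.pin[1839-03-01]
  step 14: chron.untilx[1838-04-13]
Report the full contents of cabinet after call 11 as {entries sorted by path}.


>>> pin 2112-03-11
[out] 2112-03-11
>>> monthhop -33
[out] 2109-06-11
>>> weekday
[out] Tuesday
>>> scribe /stekund placaco
[out] created
>>> newfold /drepo
[out] ok
>>> relocate /stekund /drepo
[out] ToolError: exists
>>> scribe /van snislimp
[out] created
>>> recite /stekund
[out] placaco
>>> newfold /pufa/smije
[out] ok
>>> recite /van
[out] snislimp
>>> weekday
[out] Tuesday
>>> monthhop -32
[out] 2106-10-11
>>> pin 1839-03-01
[out] 1839-03-01
>>> untilx 1838-04-13
[out] -322

Answer: {drepo/, jihecre/, pufa/, pufa/smije/, stekund=placaco, van=snislimp}


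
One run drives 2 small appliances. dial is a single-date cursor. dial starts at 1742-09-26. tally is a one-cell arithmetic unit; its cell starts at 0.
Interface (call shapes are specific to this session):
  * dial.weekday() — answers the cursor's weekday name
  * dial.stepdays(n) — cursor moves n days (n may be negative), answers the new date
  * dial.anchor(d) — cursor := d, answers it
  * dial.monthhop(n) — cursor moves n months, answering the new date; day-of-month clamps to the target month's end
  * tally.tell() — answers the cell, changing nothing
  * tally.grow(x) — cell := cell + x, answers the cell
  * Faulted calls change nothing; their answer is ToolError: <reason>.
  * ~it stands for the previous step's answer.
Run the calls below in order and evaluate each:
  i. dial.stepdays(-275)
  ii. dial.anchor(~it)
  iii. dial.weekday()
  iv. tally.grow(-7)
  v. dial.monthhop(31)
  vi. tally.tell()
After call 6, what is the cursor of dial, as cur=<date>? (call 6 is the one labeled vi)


Now I run dial.stepdays using -275, and observe 1741-12-25.
Then dial.anchor using ~it, giving 1741-12-25.
Using dial.weekday, and see Monday.
I call tally.grow using -7, giving -7.
Now I run dial.monthhop using 31: 1744-07-25.
Calling tally.tell, which returns -7.

Answer: cur=1744-07-25


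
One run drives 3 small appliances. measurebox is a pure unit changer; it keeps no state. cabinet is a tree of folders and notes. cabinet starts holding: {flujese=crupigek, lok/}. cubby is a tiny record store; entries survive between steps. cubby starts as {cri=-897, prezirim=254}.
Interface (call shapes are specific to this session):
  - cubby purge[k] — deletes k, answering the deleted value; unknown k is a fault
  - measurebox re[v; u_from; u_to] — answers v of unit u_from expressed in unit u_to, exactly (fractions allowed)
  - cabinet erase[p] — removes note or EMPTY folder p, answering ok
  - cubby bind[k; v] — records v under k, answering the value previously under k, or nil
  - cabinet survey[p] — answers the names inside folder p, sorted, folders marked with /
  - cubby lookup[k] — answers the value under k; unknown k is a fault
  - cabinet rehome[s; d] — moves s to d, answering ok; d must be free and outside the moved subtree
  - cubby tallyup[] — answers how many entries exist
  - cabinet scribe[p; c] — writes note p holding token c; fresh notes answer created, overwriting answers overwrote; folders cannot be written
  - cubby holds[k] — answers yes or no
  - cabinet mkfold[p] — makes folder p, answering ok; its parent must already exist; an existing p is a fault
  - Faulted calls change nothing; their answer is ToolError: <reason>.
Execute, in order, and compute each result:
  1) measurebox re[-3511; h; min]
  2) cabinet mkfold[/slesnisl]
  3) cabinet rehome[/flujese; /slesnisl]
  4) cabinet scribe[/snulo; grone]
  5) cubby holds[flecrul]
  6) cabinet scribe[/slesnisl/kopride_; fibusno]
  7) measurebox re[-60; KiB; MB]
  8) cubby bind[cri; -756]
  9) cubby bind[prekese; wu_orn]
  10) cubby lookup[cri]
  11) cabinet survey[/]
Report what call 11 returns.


>> measurebox re(-3511, h, min)
<< -210660
>> cabinet mkfold(/slesnisl)
<< ok
>> cabinet rehome(/flujese, /slesnisl)
<< ToolError: exists
>> cabinet scribe(/snulo, grone)
<< created
>> cubby holds(flecrul)
<< no
>> cabinet scribe(/slesnisl/kopride_, fibusno)
<< created
>> measurebox re(-60, KiB, MB)
<< -192/3125
>> cubby bind(cri, -756)
<< -897
>> cubby bind(prekese, wu_orn)
<< nil
>> cubby lookup(cri)
<< -756
>> cabinet survey(/)
<< [flujese, lok/, slesnisl/, snulo]

Answer: [flujese, lok/, slesnisl/, snulo]


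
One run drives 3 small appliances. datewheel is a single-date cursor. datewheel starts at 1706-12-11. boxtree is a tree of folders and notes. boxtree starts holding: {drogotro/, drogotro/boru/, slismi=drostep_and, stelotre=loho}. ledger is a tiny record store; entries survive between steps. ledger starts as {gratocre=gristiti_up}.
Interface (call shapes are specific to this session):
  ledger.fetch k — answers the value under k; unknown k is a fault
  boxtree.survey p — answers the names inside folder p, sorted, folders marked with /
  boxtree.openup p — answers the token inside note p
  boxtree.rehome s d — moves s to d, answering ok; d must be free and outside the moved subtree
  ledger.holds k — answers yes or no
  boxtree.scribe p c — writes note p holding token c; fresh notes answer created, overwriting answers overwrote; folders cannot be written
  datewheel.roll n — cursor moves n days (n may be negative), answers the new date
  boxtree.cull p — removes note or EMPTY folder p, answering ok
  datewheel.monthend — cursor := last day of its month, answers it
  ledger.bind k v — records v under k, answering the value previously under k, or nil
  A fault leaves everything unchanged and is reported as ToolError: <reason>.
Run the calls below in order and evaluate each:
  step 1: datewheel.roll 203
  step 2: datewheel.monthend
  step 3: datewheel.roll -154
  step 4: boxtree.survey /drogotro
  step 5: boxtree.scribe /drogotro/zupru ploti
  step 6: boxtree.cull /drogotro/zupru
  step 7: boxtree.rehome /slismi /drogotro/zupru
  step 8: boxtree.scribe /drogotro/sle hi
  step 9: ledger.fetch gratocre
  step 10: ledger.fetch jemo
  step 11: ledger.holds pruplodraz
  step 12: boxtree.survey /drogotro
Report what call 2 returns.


Answer: 1707-07-31

Derivation:
Now I run datewheel.roll on 203, giving 1707-07-02.
Next I call datewheel.monthend, → 1707-07-31.
Invoking datewheel.roll on -154, and observe 1707-02-27.
I call boxtree.survey on /drogotro, and see [boru/].
Using boxtree.scribe on /drogotro/zupru, ploti: created.
Next I call boxtree.cull on /drogotro/zupru: ok.
I call boxtree.rehome on /slismi, /drogotro/zupru, and get ok.
Then boxtree.scribe on /drogotro/sle, hi, which returns created.
I run ledger.fetch on gratocre, which returns gristiti_up.
I try ledger.fetch on jemo, → ToolError: no such key jemo.
Invoking ledger.holds on pruplodraz, — result: no.
I call boxtree.survey on /drogotro, — result: [boru/, sle, zupru].


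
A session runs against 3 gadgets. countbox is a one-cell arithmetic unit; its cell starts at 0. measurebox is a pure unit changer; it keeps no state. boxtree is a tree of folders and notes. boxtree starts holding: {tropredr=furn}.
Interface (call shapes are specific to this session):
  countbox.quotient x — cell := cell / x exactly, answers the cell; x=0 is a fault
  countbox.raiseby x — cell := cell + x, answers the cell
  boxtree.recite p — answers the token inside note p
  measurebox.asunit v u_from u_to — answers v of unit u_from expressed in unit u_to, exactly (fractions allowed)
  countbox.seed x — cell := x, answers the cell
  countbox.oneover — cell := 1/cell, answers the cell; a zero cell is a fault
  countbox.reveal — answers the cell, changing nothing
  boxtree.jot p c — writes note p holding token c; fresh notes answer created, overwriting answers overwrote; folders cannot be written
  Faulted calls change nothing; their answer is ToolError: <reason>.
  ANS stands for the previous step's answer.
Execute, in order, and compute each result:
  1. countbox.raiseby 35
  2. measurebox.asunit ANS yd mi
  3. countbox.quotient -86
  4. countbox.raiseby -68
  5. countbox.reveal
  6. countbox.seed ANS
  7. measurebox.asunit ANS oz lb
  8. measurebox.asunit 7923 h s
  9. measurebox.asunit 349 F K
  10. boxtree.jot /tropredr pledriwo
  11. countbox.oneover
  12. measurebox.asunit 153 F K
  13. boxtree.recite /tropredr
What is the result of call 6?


Answer: -5883/86

Derivation:
Invoking countbox.raiseby passing x: 35, yielding 35.
I use measurebox.asunit passing v: ANS, u_from: yd, u_to: mi, — result: 7/352.
Next I call countbox.quotient passing x: -86, and see -35/86.
Next I call countbox.raiseby passing x: -68, yielding -5883/86.
Now I run countbox.reveal, and observe -5883/86.
Invoking countbox.seed passing x: ANS, and see -5883/86.
Now I run measurebox.asunit passing v: ANS, u_from: oz, u_to: lb: -5883/1376.
I invoke measurebox.asunit passing v: 7923, u_from: h, u_to: s, and observe 28522800.
I try measurebox.asunit passing v: 349, u_from: F, u_to: K: 80867/180.
I try boxtree.jot passing p: /tropredr, c: pledriwo: overwrote.
Next I call countbox.oneover, which returns -86/5883.
I invoke measurebox.asunit passing v: 153, u_from: F, u_to: K, and see 61267/180.
Next I call boxtree.recite passing p: /tropredr, and see pledriwo.
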